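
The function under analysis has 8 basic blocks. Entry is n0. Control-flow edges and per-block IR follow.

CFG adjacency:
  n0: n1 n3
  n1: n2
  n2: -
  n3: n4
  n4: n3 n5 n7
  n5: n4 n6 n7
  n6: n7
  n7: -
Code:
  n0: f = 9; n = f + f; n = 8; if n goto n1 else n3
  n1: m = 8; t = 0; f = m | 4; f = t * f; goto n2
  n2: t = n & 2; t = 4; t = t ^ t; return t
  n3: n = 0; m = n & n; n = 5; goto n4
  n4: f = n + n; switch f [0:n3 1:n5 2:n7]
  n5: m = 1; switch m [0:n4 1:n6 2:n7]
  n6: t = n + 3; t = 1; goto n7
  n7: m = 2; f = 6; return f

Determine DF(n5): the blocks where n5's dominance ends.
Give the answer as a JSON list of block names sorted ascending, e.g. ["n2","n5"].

idom tree: n1←n0 n2←n1 n3←n0 n4←n3 n5←n4 n6←n5 n7←n4
Join-block Dom:
  n3: preds {n0,n4}: {n0} ∩ {n0,n3,n4} = {n0}; idom=n0
  n4: preds {n3,n5}: {n0,n3} ∩ {n0,n3,n4,n5} = {n0,n3}; idom=n3
  n7: preds {n4,n5,n6}: {n0,n3,n4} ∩ {n0,n3,n4,n5} ∩ {n0,n3,n4,n5,n6} = {n0,n3,n4}; idom=n4

Frontier:
  n3←n0: walk · to n0
  n3←n4: walk n4→n3 to n0
  n4←n3: walk · to n3
  n4←n5: walk n5→n4 to n3
  n7←n4: walk · to n4
  n7←n5: walk n5 to n4
  n7←n6: walk n6→n5 to n4
  n0: DF=∅
  n1: DF=∅
  n2: DF=∅
  n3: DF={n3}
  n4: DF={n3,n4}
  n5: DF={n4,n7}
  n6: DF={n7}
  n7: DF=∅

DF(n5) = ["n4", "n7"]

Answer: ["n4", "n7"]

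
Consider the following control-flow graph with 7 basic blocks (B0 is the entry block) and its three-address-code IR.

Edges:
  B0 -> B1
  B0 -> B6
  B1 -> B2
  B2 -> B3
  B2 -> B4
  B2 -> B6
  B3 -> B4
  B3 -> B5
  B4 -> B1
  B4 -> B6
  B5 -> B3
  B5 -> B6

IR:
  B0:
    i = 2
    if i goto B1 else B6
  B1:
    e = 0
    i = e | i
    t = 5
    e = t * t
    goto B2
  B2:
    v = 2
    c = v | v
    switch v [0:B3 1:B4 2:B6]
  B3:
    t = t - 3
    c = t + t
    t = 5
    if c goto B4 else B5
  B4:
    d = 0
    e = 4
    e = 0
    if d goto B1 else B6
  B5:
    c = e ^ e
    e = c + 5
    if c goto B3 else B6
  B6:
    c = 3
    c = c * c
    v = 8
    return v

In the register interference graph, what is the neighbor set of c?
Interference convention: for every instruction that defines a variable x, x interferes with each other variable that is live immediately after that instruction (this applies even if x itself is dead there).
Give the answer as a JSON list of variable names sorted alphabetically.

Per-block:
  B0: {i} / ∅
  B1: {e,i,t} / {i}
  B2: {c,v} / ∅
  B3: {c,t} / {t}
  B4: {d,e} / ∅
  B5: {c,e} / {e}
  B6: {c,v} / ∅

Backward fixpoint:
  live B0: ∅→{i}
  live B1: {i}→{e,i,t}
  live B2: {e,i,t}→{e,i,t}
  live B3: {e,i,t}→{e,i,t}
  live B4: {i}→{i}
  live B5: {e,i,t}→{e,i,t}
  live B6: ∅→∅

Interference:
  c — {e,i,t,v}
  d — {e,i}
  e — {c,d,i,t,v}
  i — {c,d,e,t,v}
  t — {c,e,i,v}
  v — {c,e,i,t}

N(c) = ["e", "i", "t", "v"]

Answer: ["e", "i", "t", "v"]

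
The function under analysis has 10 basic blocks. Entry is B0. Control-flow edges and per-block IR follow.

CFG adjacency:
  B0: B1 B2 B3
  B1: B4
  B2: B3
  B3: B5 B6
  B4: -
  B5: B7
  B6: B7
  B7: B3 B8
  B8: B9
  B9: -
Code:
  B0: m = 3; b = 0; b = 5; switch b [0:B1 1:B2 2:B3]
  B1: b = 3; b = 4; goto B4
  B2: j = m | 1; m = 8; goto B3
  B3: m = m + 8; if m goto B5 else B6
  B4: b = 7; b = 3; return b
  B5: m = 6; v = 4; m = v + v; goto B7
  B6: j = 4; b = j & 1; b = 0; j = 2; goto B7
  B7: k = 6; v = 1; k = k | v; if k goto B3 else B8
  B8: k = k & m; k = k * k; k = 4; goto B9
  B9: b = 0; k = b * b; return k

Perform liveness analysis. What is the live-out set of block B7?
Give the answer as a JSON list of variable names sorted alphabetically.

Per-block:
  B0 def {b,m} use ∅
  B1 def {b} use ∅
  B2 def {j,m} use {m}
  B3 def {m} use {m}
  B4 def {b} use ∅
  B5 def {m,v} use ∅
  B6 def {b,j} use ∅
  B7 def {k,v} use ∅
  B8 def {k} use {k,m}
  B9 def {b,k} use ∅

Liveness:
  B0: in=∅ out={m}
  B1: in=∅ out=∅
  B2: in={m} out={m}
  B3: in={m} out={m}
  B4: in=∅ out=∅
  B5: in=∅ out={m}
  B6: in={m} out={m}
  B7: in={m} out={k,m}
  B8: in={k,m} out=∅
  B9: in=∅ out=∅

live-out(B7) = ["k", "m"]

Answer: ["k", "m"]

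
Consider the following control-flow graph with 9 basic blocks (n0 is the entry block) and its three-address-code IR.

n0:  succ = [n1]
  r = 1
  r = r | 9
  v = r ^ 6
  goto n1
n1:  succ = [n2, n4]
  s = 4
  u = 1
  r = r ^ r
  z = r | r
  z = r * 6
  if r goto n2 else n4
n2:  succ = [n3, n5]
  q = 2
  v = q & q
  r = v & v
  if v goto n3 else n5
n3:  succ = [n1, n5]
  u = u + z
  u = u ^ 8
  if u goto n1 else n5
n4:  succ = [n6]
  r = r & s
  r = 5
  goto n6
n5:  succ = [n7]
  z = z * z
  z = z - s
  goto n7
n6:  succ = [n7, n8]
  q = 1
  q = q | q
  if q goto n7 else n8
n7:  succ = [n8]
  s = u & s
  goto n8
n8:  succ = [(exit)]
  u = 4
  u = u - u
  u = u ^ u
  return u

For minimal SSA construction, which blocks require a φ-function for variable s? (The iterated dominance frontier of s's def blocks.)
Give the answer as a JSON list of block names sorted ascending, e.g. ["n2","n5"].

Answer: ["n1", "n8"]

Working:
idom tree: n1←n0 n2←n1 n3←n2 n4←n1 n5←n2 n6←n4 n7←n1 n8←n1
Dom at joins:
  n1: preds {n0,n3}: {n0} ∩ {n0,n1,n2,n3} = {n0}; idom=n0
  n5: preds {n2,n3}: {n0,n1,n2} ∩ {n0,n1,n2,n3} = {n0,n1,n2}; idom=n2
  n7: preds {n5,n6}: {n0,n1,n2,n5} ∩ {n0,n1,n4,n6} = {n0,n1}; idom=n1
  n8: preds {n6,n7}: {n0,n1,n4,n6} ∩ {n0,n1,n7} = {n0,n1}; idom=n1

DF derivation:
  n1←n0: walk · to n0
  n1←n3: walk n3→n2→n1 to n0
  n5←n2: walk · to n2
  n5←n3: walk n3 to n2
  n7←n5: walk n5→n2 to n1
  n7←n6: walk n6→n4 to n1
  n8←n6: walk n6→n4 to n1
  n8←n7: walk n7 to n1
  n0: DF=∅
  n1: DF={n1}
  n2: DF={n1,n7}
  n3: DF={n1,n5}
  n4: DF={n7,n8}
  n5: DF={n7}
  n6: DF={n7,n8}
  n7: DF={n8}
  n8: DF=∅

φ for s: defs {n1,n7}
  DF⁺ = {n1,n8}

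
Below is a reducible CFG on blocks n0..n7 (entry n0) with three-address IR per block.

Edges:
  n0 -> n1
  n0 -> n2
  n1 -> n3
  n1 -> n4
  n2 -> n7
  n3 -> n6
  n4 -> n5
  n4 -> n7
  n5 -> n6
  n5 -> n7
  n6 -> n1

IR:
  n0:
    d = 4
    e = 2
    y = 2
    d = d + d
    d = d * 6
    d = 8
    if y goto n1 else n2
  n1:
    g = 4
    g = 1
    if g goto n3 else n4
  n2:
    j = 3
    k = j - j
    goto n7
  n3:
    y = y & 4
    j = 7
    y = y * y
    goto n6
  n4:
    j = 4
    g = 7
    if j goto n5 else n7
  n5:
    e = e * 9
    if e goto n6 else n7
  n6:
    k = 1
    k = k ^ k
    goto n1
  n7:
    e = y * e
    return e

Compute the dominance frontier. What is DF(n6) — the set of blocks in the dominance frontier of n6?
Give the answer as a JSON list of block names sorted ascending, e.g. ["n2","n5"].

idom tree: n1←n0 n2←n0 n3←n1 n4←n1 n5←n4 n6←n1 n7←n0
Join-block Dom:
  n1: preds {n0,n6}: {n0} ∩ {n0,n1,n6} = {n0}; idom=n0
  n6: preds {n3,n5}: {n0,n1,n3} ∩ {n0,n1,n4,n5} = {n0,n1}; idom=n1
  n7: preds {n2,n4,n5}: {n0,n2} ∩ {n0,n1,n4} ∩ {n0,n1,n4,n5} = {n0}; idom=n0

Frontier:
  n1←n0: walk · to n0
  n1←n6: walk n6→n1 to n0
  n6←n3: walk n3 to n1
  n6←n5: walk n5→n4 to n1
  n7←n2: walk n2 to n0
  n7←n4: walk n4→n1 to n0
  n7←n5: walk n5→n4→n1 to n0
  n0 → ∅
  n1 → {n1,n7}
  n2 → {n7}
  n3 → {n6}
  n4 → {n6,n7}
  n5 → {n6,n7}
  n6 → {n1}
  n7 → ∅

DF(n6) = ["n1"]

Answer: ["n1"]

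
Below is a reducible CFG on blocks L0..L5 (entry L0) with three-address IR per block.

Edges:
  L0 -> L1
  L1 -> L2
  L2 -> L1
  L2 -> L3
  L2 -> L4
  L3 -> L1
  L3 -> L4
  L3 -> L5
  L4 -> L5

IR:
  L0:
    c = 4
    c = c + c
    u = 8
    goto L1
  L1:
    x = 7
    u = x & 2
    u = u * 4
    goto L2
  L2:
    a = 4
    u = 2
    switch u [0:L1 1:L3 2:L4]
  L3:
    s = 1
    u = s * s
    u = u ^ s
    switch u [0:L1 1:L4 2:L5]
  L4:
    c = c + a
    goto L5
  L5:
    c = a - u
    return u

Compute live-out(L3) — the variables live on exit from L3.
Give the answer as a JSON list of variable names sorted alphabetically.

Per-block:
  L0: {c,u} / ∅
  L1: {u,x} / ∅
  L2: {a,u} / ∅
  L3: {s,u} / ∅
  L4: {c} / {a,c}
  L5: {c} / {a,u}

Live sets:
  live L0: ∅→{c}
  live L1: {c}→{c}
  live L2: {c}→{a,c,u}
  live L3: {a,c}→{a,c,u}
  live L4: {a,c,u}→{a,u}
  live L5: {a,u}→∅

live-out(L3) = ["a", "c", "u"]

Answer: ["a", "c", "u"]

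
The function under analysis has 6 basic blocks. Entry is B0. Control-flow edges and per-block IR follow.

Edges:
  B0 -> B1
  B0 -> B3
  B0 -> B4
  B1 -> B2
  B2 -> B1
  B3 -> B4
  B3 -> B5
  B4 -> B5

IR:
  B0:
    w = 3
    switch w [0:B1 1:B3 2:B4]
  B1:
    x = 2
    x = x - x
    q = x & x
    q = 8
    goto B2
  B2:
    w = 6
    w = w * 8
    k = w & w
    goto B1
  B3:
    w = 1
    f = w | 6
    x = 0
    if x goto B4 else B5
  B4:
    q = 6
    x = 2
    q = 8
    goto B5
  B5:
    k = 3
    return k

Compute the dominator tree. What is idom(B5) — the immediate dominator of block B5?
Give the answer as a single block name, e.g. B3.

idom tree: B1←B0 B2←B1 B3←B0 B4←B0 B5←B0
Dom∩ at merges:
  B1: preds {B0,B2}: {B0} ∩ {B0,B1,B2} = {B0}; idom=B0
  B4: preds {B0,B3}: {B0} ∩ {B0,B3} = {B0}; idom=B0
  B5: preds {B3,B4}: {B0,B3} ∩ {B0,B4} = {B0}; idom=B0

idom(B5) = B0

Answer: B0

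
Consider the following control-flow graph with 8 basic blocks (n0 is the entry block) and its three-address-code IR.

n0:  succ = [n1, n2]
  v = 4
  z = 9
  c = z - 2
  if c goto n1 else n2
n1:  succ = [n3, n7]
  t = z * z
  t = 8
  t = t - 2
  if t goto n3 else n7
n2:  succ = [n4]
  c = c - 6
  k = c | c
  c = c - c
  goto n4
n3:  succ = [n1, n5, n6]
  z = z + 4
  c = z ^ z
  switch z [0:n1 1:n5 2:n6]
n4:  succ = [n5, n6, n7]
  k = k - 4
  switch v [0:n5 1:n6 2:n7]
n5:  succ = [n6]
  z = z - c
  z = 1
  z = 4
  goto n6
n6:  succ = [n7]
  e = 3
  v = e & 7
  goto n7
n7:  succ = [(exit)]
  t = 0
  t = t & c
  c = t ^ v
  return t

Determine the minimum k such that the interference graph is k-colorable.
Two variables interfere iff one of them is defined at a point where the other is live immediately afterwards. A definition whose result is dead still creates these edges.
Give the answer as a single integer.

Answer: 4

Derivation:
Per-block:
  n0: {c,v,z} / ∅
  n1: {t} / {z}
  n2: {c,k} / {c}
  n3: {c,z} / {z}
  n4: {k} / {k,v}
  n5: {z} / {c,z}
  n6: {e,v} / ∅
  n7: {c,t} / {c,v}

Live sets:
  n0 li=∅ lo={c,v,z}
  n1 li={c,v,z} lo={c,v,z}
  n2 li={c,v,z} lo={c,k,v,z}
  n3 li={v,z} lo={c,v,z}
  n4 li={c,k,v,z} lo={c,v,z}
  n5 li={c,z} lo={c}
  n6 li={c} lo={c,v}
  n7 li={c,v} lo=∅

Interference:
  c — {e,k,t,v,z}
  e — {c}
  k — {c,v,z}
  t — {c,v,z}
  v — {c,k,t,z}
  z — {c,k,t,v}

Colouring:
  lower bound: {c,k,v,z} mutually conflict ⇒ χ ≥ 4
  assign c→r0 e→r1 k→r3 t→r3 v→r1 z→r2 — no edge inside a register ⇒ χ ≤ 4
  χ = 4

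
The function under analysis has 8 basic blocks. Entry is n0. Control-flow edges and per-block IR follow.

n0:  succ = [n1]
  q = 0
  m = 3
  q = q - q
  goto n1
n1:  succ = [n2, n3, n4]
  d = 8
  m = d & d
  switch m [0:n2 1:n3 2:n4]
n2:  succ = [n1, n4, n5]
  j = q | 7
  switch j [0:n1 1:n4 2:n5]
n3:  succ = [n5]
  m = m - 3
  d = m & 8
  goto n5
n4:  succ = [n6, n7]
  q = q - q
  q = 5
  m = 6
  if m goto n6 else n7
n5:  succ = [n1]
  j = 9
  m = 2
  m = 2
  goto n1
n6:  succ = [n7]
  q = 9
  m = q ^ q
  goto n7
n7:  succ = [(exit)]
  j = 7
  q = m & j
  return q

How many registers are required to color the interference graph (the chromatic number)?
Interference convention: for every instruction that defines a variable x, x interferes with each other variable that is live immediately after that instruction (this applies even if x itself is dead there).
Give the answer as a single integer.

Answer: 3

Analysis:
def/use:
  n0 def {m,q} use ∅
  n1 def {d,m} use ∅
  n2 def {j} use {q}
  n3 def {d,m} use {m}
  n4 def {m,q} use {q}
  n5 def {j,m} use ∅
  n6 def {m,q} use ∅
  n7 def {j,q} use {m}

Backward fixpoint:
  n0: in=∅ out={q}
  n1: in={q} out={m,q}
  n2: in={q} out={q}
  n3: in={m,q} out={q}
  n4: in={q} out={m}
  n5: in={q} out={q}
  n6: in=∅ out={m}
  n7: in={m} out=∅

Conflict graph:
  d: {q}
  j: {m,q}
  m: {j,q}
  q: {d,j,m}

Colouring:
  clique {j,m,q} ⇒ need ≥ 3
  3-colouring: c0={q}  c1={d,j}  c2={m}
  χ = 3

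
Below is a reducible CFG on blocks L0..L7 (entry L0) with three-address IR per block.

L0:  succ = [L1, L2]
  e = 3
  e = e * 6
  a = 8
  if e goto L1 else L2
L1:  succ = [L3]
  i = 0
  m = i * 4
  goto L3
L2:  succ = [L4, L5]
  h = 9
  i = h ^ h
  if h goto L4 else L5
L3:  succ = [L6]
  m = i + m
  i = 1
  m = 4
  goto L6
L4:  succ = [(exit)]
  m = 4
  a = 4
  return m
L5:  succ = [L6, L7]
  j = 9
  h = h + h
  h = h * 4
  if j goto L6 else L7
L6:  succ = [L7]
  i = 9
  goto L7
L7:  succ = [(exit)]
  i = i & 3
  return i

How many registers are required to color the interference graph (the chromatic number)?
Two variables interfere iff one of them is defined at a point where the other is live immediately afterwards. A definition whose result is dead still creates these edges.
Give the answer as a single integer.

Per-block:
  L0: def={a,e} ue=∅
  L1: def={i,m} ue=∅
  L2: def={h,i} ue=∅
  L3: def={i,m} ue={i,m}
  L4: def={a,m} ue=∅
  L5: def={h,j} ue={h}
  L6: def={i} ue=∅
  L7: def={i} ue={i}

Liveness:
  L0: in=∅ out=∅
  L1: in=∅ out={i,m}
  L2: in=∅ out={h,i}
  L3: in={i,m} out=∅
  L4: in=∅ out=∅
  L5: in={h,i} out={i}
  L6: in=∅ out={i}
  L7: in={i} out=∅

Interference:
  a — {e,m}
  e — {a}
  h — {i,j}
  i — {h,j,m}
  j — {h,i}
  m — {a,i}

Colouring:
  clique {h,i,j} ⇒ need ≥ 3
  3-colouring: c0={a,i}  c1={e,h,m}  c2={j}
  χ = 3

Answer: 3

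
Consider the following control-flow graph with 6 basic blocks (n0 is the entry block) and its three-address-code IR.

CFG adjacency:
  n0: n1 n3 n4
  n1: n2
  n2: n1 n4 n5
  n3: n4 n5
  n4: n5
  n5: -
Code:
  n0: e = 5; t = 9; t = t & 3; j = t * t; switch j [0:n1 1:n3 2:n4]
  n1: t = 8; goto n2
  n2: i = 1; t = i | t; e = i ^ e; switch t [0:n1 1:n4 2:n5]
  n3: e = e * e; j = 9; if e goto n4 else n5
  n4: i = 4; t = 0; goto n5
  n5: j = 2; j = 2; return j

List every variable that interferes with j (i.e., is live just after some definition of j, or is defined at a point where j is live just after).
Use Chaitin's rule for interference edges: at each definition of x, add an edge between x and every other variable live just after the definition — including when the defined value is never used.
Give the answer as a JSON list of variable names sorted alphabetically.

Per-block:
  n0: {e,j,t} / ∅
  n1: {t} / ∅
  n2: {e,i,t} / {e,t}
  n3: {e,j} / {e}
  n4: {i,t} / ∅
  n5: {j} / ∅

Live sets:
  live n0: ∅→{e}
  live n1: {e}→{e,t}
  live n2: {e,t}→{e}
  live n3: {e}→∅
  live n4: ∅→∅
  live n5: ∅→∅

Interfere edges:
  e: {i,j,t}
  i: {e,t}
  j: {e}
  t: {e,i}

N(j) = ["e"]

Answer: ["e"]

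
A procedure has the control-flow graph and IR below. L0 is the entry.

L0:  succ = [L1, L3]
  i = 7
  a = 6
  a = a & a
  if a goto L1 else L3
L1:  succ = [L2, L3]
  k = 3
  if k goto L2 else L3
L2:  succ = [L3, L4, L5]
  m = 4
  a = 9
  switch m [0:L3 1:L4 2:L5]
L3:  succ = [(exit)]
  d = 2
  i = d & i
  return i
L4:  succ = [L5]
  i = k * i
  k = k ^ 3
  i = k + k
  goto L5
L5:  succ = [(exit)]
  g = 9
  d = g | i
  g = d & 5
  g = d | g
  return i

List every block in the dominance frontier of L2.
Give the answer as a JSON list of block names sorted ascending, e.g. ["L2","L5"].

Answer: ["L3"]

Derivation:
idom tree: L1←L0 L2←L1 L3←L0 L4←L2 L5←L2
Dom at joins:
  L3: preds {L0,L1,L2}: {L0} ∩ {L0,L1} ∩ {L0,L1,L2} = {L0}; idom=L0
  L5: preds {L2,L4}: {L0,L1,L2} ∩ {L0,L1,L2,L4} = {L0,L1,L2}; idom=L2

DF walk-up:
  L3←L0: walk · to L0
  L3←L1: walk L1 to L0
  L3←L2: walk L2→L1 to L0
  L5←L2: walk · to L2
  L5←L4: walk L4 to L2
  DF(L0)=∅
  DF(L1)={L3}
  DF(L2)={L3}
  DF(L3)=∅
  DF(L4)={L5}
  DF(L5)=∅

DF(L2) = ["L3"]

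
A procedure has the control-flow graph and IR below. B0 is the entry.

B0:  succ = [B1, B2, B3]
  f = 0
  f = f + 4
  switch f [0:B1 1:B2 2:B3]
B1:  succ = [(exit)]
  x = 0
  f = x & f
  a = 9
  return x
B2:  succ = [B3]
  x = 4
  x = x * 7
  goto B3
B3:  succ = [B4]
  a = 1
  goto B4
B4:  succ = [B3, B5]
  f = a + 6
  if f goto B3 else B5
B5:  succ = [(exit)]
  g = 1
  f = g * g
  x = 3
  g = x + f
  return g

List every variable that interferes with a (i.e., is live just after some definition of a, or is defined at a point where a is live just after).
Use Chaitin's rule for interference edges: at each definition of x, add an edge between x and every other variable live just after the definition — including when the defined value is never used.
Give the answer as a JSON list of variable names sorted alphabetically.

Answer: ["x"]

Analysis:
Per-block:
  B0: {f} / ∅
  B1: {a,f,x} / {f}
  B2: {x} / ∅
  B3: {a} / ∅
  B4: {f} / {a}
  B5: {f,g,x} / ∅

Liveness:
  live B0: ∅→{f}
  live B1: {f}→∅
  live B2: ∅→∅
  live B3: ∅→{a}
  live B4: {a}→∅
  live B5: ∅→∅

Interference:
  a — {x}
  f — {x}
  g — ∅
  x — {a,f}

N(a) = ["x"]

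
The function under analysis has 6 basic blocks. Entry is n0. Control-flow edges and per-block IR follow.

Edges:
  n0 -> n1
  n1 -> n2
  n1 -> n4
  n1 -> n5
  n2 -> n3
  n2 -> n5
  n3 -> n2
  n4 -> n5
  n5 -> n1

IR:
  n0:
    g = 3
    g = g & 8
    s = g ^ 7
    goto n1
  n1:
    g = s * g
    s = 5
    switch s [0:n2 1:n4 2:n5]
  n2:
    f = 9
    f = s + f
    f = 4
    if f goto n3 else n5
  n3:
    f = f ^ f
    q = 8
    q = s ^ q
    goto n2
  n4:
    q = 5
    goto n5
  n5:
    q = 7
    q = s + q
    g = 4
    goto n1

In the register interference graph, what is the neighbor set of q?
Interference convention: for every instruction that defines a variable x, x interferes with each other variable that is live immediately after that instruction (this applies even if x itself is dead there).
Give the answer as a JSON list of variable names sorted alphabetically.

def/use:
  n0: def={g,s} ue=∅
  n1: def={g,s} ue={g,s}
  n2: def={f} ue={s}
  n3: def={f,q} ue={f,s}
  n4: def={q} ue=∅
  n5: def={g,q} ue={s}

Liveness:
  live n0: ∅→{g,s}
  live n1: {g,s}→{s}
  live n2: {s}→{f,s}
  live n3: {f,s}→{s}
  live n4: {s}→{s}
  live n5: {s}→{g,s}

Interfere edges:
  f: {s}
  g: {s}
  q: {s}
  s: {f,g,q}

N(q) = ["s"]

Answer: ["s"]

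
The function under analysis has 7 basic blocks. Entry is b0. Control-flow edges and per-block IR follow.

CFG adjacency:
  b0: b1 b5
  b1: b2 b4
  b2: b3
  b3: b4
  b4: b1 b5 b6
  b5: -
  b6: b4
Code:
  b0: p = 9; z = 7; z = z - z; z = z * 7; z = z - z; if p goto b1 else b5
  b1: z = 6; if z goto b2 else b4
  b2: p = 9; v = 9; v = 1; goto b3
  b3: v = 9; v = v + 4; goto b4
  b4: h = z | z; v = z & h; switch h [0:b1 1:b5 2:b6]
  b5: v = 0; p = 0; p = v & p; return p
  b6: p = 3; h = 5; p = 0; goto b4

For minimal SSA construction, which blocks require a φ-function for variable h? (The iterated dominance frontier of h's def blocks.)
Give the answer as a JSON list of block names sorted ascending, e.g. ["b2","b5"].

Answer: ["b1", "b4", "b5"]

Derivation:
idom tree: b1←b0 b2←b1 b3←b2 b4←b1 b5←b0 b6←b4
Join-block Dom:
  b1: preds {b0,b4}: {b0} ∩ {b0,b1,b4} = {b0}; idom=b0
  b4: preds {b1,b3,b6}: {b0,b1} ∩ {b0,b1,b2,b3} ∩ {b0,b1,b4,b6} = {b0,b1}; idom=b1
  b5: preds {b0,b4}: {b0} ∩ {b0,b1,b4} = {b0}; idom=b0

DF walk-up:
  join b1 pred b0: · stop@b0
  join b1 pred b4: b4→b1 stop@b0
  join b4 pred b1: · stop@b1
  join b4 pred b3: b3→b2 stop@b1
  join b4 pred b6: b6→b4 stop@b1
  join b5 pred b0: · stop@b0
  join b5 pred b4: b4→b1 stop@b0
  b0 → ∅
  b1 → {b1,b5}
  b2 → {b4}
  b3 → {b4}
  b4 → {b1,b4,b5}
  b5 → ∅
  b6 → {b4}

φ for h: defs {b4,b6}
  DF⁺ = {b1,b4,b5}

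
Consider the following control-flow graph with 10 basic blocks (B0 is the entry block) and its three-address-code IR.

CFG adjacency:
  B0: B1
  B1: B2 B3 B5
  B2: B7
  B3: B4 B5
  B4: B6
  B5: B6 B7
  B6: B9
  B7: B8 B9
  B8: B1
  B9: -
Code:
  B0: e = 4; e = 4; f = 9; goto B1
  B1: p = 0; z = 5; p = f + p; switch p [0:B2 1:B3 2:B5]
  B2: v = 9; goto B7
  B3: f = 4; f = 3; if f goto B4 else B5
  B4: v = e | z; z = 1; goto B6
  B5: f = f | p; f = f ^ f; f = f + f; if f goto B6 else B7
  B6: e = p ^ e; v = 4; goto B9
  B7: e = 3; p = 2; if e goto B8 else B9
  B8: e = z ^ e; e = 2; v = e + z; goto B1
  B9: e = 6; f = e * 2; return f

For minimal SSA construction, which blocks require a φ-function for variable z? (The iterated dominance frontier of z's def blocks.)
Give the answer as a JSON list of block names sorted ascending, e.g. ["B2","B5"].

idom tree: B1←B0 B2←B1 B3←B1 B4←B3 B5←B1 B6←B1 B7←B1 B8←B7 B9←B1
Dom∩ at merges:
  B1: preds {B0,B8}: {B0} ∩ {B0,B1,B7,B8} = {B0}; idom=B0
  B5: preds {B1,B3}: {B0,B1} ∩ {B0,B1,B3} = {B0,B1}; idom=B1
  B6: preds {B4,B5}: {B0,B1,B3,B4} ∩ {B0,B1,B5} = {B0,B1}; idom=B1
  B7: preds {B2,B5}: {B0,B1,B2} ∩ {B0,B1,B5} = {B0,B1}; idom=B1
  B9: preds {B6,B7}: {B0,B1,B6} ∩ {B0,B1,B7} = {B0,B1}; idom=B1

DF derivation:
  join B1 pred B0: · stop@B0
  join B1 pred B8: B8→B7→B1 stop@B0
  join B5 pred B1: · stop@B1
  join B5 pred B3: B3 stop@B1
  join B6 pred B4: B4→B3 stop@B1
  join B6 pred B5: B5 stop@B1
  join B7 pred B2: B2 stop@B1
  join B7 pred B5: B5 stop@B1
  join B9 pred B6: B6 stop@B1
  join B9 pred B7: B7 stop@B1
  B0 → ∅
  B1 → {B1}
  B2 → {B7}
  B3 → {B5,B6}
  B4 → {B6}
  B5 → {B6,B7}
  B6 → {B9}
  B7 → {B1,B9}
  B8 → {B1}
  B9 → ∅

φ for z: defs {B1,B4}
  DF⁺ = {B1,B6,B9}

Answer: ["B1", "B6", "B9"]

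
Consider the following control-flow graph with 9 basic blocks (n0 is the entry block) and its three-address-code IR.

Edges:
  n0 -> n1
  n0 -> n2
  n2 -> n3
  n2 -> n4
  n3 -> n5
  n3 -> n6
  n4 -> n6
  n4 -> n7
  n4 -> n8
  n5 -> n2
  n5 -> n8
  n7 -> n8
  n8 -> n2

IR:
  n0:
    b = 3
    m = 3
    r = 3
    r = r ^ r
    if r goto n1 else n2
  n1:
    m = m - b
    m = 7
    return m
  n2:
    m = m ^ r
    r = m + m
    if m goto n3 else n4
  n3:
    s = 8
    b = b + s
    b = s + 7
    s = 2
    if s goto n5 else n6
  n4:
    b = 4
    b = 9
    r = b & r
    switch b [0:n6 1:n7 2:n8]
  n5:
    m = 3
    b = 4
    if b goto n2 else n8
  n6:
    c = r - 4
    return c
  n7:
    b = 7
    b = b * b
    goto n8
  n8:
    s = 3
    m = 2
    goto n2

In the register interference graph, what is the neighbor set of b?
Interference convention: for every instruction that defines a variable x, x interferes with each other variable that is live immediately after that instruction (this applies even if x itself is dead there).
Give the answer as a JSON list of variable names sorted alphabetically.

Answer: ["m", "r", "s"]

Analysis:
def/use:
  n0: {b,m,r} / ∅
  n1: {m} / {b,m}
  n2: {m,r} / {m,r}
  n3: {b,s} / {b}
  n4: {b,r} / {r}
  n5: {b,m} / ∅
  n6: {c} / {r}
  n7: {b} / ∅
  n8: {m,s} / ∅

Backward fixpoint:
  n0 li=∅ lo={b,m,r}
  n1 li={b,m} lo=∅
  n2 li={b,m,r} lo={b,r}
  n3 li={b,r} lo={r}
  n4 li={r} lo={b,r}
  n5 li={r} lo={b,m,r}
  n6 li={r} lo=∅
  n7 li={r} lo={b,r}
  n8 li={b,r} lo={b,m,r}

Interference:
  b — {m,r,s}
  c — ∅
  m — {b,r}
  r — {b,m,s}
  s — {b,r}

N(b) = ["m", "r", "s"]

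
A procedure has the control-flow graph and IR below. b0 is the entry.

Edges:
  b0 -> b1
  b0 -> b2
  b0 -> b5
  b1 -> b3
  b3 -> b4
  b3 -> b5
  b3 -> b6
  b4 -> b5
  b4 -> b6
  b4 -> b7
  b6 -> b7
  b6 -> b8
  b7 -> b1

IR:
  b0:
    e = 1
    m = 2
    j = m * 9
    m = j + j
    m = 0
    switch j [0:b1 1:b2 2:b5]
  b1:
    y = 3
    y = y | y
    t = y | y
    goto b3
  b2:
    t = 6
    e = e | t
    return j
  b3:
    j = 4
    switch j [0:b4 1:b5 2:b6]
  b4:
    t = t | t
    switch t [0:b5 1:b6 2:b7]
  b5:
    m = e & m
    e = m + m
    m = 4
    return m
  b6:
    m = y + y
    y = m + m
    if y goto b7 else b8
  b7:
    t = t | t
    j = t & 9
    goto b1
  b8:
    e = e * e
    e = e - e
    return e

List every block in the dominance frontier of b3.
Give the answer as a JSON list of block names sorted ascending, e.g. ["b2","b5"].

Answer: ["b1", "b5"]

Analysis:
idom tree: b1←b0 b2←b0 b3←b1 b4←b3 b5←b0 b6←b3 b7←b3 b8←b6
Dom at joins:
  b1: preds {b0,b7}: {b0} ∩ {b0,b1,b3,b7} = {b0}; idom=b0
  b5: preds {b0,b3,b4}: {b0} ∩ {b0,b1,b3} ∩ {b0,b1,b3,b4} = {b0}; idom=b0
  b6: preds {b3,b4}: {b0,b1,b3} ∩ {b0,b1,b3,b4} = {b0,b1,b3}; idom=b3
  b7: preds {b4,b6}: {b0,b1,b3,b4} ∩ {b0,b1,b3,b6} = {b0,b1,b3}; idom=b3

DF derivation:
  b1←b0: walk · to b0
  b1←b7: walk b7→b3→b1 to b0
  b5←b0: walk · to b0
  b5←b3: walk b3→b1 to b0
  b5←b4: walk b4→b3→b1 to b0
  b6←b3: walk · to b3
  b6←b4: walk b4 to b3
  b7←b4: walk b4 to b3
  b7←b6: walk b6 to b3
  b0: DF=∅
  b1: DF={b1,b5}
  b2: DF=∅
  b3: DF={b1,b5}
  b4: DF={b5,b6,b7}
  b5: DF=∅
  b6: DF={b7}
  b7: DF={b1}
  b8: DF=∅

DF(b3) = ["b1", "b5"]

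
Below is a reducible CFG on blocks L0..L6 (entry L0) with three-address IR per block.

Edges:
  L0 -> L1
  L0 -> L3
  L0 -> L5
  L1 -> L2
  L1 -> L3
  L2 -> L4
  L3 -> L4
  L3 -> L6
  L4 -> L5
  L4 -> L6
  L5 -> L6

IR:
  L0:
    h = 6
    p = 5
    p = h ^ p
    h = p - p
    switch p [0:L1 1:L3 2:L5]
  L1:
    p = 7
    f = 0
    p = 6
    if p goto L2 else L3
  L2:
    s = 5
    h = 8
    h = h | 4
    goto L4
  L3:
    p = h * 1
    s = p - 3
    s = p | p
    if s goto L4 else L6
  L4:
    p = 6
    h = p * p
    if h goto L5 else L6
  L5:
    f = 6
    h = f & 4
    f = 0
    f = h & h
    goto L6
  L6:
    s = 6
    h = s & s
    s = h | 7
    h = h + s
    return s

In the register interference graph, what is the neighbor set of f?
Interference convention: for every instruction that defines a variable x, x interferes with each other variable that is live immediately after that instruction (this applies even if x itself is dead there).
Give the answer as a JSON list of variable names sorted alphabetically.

Answer: ["h"]

Analysis:
def/use:
  L0 def {h,p} use ∅
  L1 def {f,p} use ∅
  L2 def {h,s} use ∅
  L3 def {p,s} use {h}
  L4 def {h,p} use ∅
  L5 def {f,h} use ∅
  L6 def {h,s} use ∅

Backward fixpoint:
  L0: in=∅ out={h}
  L1: in={h} out={h}
  L2: in=∅ out=∅
  L3: in={h} out=∅
  L4: in=∅ out=∅
  L5: in=∅ out=∅
  L6: in=∅ out=∅

Conflict graph:
  f: {h}
  h: {f,p,s}
  p: {h,s}
  s: {h,p}

N(f) = ["h"]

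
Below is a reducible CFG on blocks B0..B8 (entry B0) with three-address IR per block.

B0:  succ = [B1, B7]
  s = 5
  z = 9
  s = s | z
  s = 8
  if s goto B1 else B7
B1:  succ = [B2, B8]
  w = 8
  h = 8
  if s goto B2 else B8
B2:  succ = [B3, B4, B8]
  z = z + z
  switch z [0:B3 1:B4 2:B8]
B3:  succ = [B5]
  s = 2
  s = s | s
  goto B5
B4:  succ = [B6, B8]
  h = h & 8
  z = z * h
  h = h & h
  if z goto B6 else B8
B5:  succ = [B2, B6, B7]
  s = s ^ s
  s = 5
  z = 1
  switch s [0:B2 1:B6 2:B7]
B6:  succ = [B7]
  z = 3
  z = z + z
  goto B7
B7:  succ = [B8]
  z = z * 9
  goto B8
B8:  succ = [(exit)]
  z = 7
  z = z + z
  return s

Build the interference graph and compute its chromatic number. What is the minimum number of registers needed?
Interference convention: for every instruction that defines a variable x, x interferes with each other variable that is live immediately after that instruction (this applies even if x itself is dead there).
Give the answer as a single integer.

Answer: 3

Analysis:
Block summaries:
  B0 def {s,z} use ∅
  B1 def {h,w} use {s}
  B2 def {z} use {z}
  B3 def {s} use ∅
  B4 def {h,z} use {h,z}
  B5 def {s,z} use {s}
  B6 def {z} use ∅
  B7 def {z} use {z}
  B8 def {z} use {s}

Liveness:
  B0: in=∅ out={s,z}
  B1: in={s,z} out={h,s,z}
  B2: in={h,s,z} out={h,s,z}
  B3: in={h} out={h,s}
  B4: in={h,s,z} out={s}
  B5: in={h,s} out={h,s,z}
  B6: in={s} out={s,z}
  B7: in={s,z} out={s}
  B8: in={s} out=∅

Interference:
  h — {s,z}
  s — {h,w,z}
  w — {s,z}
  z — {h,s,w}

Registers:
  clique {h,s,z} ⇒ need ≥ 3
  3-colouring: R0={s}  R1={z}  R2={h,w}
  χ = 3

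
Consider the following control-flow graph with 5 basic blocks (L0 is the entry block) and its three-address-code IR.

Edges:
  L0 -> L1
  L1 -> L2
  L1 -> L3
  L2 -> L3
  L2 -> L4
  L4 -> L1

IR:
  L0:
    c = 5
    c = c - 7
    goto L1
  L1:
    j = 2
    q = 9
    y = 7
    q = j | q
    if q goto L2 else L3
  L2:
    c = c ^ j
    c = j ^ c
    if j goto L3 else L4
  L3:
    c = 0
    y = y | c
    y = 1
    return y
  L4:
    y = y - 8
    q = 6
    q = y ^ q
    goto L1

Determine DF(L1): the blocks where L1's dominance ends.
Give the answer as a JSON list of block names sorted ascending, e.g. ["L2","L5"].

idom tree: L1←L0 L2←L1 L3←L1 L4←L2
Dom∩ at merges:
  L1: preds {L0,L4}: {L0} ∩ {L0,L1,L2,L4} = {L0}; idom=L0
  L3: preds {L1,L2}: {L0,L1} ∩ {L0,L1,L2} = {L0,L1}; idom=L1

DF walk-up:
  join L1 pred L0: · stop@L0
  join L1 pred L4: L4→L2→L1 stop@L0
  join L3 pred L1: · stop@L1
  join L3 pred L2: L2 stop@L1
  L0: DF=∅
  L1: DF={L1}
  L2: DF={L1,L3}
  L3: DF=∅
  L4: DF={L1}

DF(L1) = ["L1"]

Answer: ["L1"]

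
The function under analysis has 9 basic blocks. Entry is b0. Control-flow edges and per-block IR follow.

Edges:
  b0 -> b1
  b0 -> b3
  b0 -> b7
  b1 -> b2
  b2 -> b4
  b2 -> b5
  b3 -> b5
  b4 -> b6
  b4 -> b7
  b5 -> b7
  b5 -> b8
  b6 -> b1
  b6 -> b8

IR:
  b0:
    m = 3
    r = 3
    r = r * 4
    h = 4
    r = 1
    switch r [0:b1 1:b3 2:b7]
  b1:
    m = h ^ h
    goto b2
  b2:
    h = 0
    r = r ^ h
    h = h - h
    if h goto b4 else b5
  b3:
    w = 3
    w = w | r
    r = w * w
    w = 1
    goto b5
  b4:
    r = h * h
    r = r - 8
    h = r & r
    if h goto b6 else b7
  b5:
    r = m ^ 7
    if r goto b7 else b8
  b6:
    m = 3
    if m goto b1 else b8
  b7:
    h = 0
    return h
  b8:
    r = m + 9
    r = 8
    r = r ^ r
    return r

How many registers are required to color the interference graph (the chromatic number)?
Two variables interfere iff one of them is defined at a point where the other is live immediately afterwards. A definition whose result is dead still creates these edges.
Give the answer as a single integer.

Block summaries:
  b0 def {h,m,r} use ∅
  b1 def {m} use {h}
  b2 def {h,r} use {r}
  b3 def {r,w} use {r}
  b4 def {h,r} use {h}
  b5 def {r} use {m}
  b6 def {m} use ∅
  b7 def {h} use ∅
  b8 def {r} use {m}

Liveness:
  b0 li=∅ lo={h,m,r}
  b1 li={h,r} lo={m,r}
  b2 li={m,r} lo={h,m}
  b3 li={m,r} lo={m}
  b4 li={h} lo={h,r}
  b5 li={m} lo={m}
  b6 li={h,r} lo={h,m,r}
  b7 li=∅ lo=∅
  b8 li={m} lo=∅

Conflict graph:
  h — {m,r}
  m — {h,r,w}
  r — {h,m,w}
  w — {m,r}

Colouring:
  clique {h,m,r} ⇒ need ≥ 3
  assign h→R2 m→R0 r→R1 w→R2 — no edge inside a register ⇒ χ ≤ 3
  χ = 3

Answer: 3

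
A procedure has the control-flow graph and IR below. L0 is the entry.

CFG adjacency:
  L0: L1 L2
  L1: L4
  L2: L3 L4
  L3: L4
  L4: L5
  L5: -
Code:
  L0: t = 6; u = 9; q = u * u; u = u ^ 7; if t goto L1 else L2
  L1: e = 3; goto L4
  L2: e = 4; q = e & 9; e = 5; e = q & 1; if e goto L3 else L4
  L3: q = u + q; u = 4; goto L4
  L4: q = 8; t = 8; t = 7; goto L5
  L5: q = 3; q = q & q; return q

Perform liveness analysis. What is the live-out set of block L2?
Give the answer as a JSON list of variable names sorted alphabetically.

Per-block:
  L0 def {q,t,u} use ∅
  L1 def {e} use ∅
  L2 def {e,q} use ∅
  L3 def {q,u} use {q,u}
  L4 def {q,t} use ∅
  L5 def {q} use ∅

Liveness:
  L0: in=∅ out={u}
  L1: in=∅ out=∅
  L2: in={u} out={q,u}
  L3: in={q,u} out=∅
  L4: in=∅ out=∅
  L5: in=∅ out=∅

live-out(L2) = ["q", "u"]

Answer: ["q", "u"]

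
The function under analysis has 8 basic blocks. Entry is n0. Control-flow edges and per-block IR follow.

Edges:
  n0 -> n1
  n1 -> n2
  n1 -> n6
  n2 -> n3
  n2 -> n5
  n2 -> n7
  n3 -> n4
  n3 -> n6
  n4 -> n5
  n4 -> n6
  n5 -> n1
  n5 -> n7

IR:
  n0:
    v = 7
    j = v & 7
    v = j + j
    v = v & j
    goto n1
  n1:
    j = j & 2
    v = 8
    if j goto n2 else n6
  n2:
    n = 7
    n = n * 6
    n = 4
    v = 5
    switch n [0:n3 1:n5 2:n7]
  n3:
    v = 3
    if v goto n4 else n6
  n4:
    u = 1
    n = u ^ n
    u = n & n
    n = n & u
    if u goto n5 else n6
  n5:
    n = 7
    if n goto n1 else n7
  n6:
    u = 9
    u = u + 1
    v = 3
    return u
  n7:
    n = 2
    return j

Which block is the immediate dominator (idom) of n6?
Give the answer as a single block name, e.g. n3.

idom tree: n1←n0 n2←n1 n3←n2 n4←n3 n5←n2 n6←n1 n7←n2
Join-block Dom:
  n1: preds {n0,n5}: {n0} ∩ {n0,n1,n2,n5} = {n0}; idom=n0
  n5: preds {n2,n4}: {n0,n1,n2} ∩ {n0,n1,n2,n3,n4} = {n0,n1,n2}; idom=n2
  n6: preds {n1,n3,n4}: {n0,n1} ∩ {n0,n1,n2,n3} ∩ {n0,n1,n2,n3,n4} = {n0,n1}; idom=n1
  n7: preds {n2,n5}: {n0,n1,n2} ∩ {n0,n1,n2,n5} = {n0,n1,n2}; idom=n2

idom(n6) = n1

Answer: n1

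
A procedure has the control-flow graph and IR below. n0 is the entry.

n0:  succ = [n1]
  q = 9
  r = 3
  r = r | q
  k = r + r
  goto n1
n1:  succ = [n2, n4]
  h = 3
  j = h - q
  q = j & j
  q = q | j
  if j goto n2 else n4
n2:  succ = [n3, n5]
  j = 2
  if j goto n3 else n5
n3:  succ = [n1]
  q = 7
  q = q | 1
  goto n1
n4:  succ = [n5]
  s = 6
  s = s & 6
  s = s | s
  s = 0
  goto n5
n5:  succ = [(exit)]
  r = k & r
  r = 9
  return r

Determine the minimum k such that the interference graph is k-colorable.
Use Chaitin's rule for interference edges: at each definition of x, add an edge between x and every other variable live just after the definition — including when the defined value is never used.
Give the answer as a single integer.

Per-block:
  n0: {k,q,r} / ∅
  n1: {h,j,q} / {q}
  n2: {j} / ∅
  n3: {q} / ∅
  n4: {s} / ∅
  n5: {r} / {k,r}

Backward fixpoint:
  live n0: ∅→{k,q,r}
  live n1: {k,q,r}→{k,r}
  live n2: {k,r}→{k,r}
  live n3: {k,r}→{k,q,r}
  live n4: {k,r}→{k,r}
  live n5: {k,r}→∅

Interference:
  h: {k,q,r}
  j: {k,q,r}
  k: {h,j,q,r,s}
  q: {h,j,k,r}
  r: {h,j,k,q,s}
  s: {k,r}

Chromatic number:
  lower bound: {h,k,q,r} mutually conflict ⇒ χ ≥ 4
  assign h→R3 j→R3 k→R0 q→R2 r→R1 s→R2 — no edge inside a register ⇒ χ ≤ 4
  χ = 4

Answer: 4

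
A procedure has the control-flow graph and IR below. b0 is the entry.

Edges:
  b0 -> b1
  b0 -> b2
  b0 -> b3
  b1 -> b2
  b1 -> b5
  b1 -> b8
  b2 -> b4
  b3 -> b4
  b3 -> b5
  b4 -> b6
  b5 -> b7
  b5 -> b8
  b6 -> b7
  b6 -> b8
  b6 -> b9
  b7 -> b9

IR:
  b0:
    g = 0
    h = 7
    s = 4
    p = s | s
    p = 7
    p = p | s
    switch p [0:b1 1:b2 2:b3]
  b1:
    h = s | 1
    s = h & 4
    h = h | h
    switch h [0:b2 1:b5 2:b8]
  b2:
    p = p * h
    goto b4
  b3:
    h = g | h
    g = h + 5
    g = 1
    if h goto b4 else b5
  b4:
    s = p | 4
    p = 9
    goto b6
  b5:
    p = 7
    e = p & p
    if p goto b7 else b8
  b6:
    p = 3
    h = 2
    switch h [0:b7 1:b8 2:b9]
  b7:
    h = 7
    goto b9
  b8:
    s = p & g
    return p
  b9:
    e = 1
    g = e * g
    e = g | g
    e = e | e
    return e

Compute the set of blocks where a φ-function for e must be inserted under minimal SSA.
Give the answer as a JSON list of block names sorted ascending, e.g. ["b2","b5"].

Answer: ["b7", "b8", "b9"]

Analysis:
idom tree: b1←b0 b2←b0 b3←b0 b4←b0 b5←b0 b6←b4 b7←b0 b8←b0 b9←b0
Join-block Dom:
  b2: preds {b0,b1}: {b0} ∩ {b0,b1} = {b0}; idom=b0
  b4: preds {b2,b3}: {b0,b2} ∩ {b0,b3} = {b0}; idom=b0
  b5: preds {b1,b3}: {b0,b1} ∩ {b0,b3} = {b0}; idom=b0
  b7: preds {b5,b6}: {b0,b5} ∩ {b0,b4,b6} = {b0}; idom=b0
  b8: preds {b1,b5,b6}: {b0,b1} ∩ {b0,b5} ∩ {b0,b4,b6} = {b0}; idom=b0
  b9: preds {b6,b7}: {b0,b4,b6} ∩ {b0,b7} = {b0}; idom=b0

Frontier:
  b2←b0: walk · to b0
  b2←b1: walk b1 to b0
  b4←b2: walk b2 to b0
  b4←b3: walk b3 to b0
  b5←b1: walk b1 to b0
  b5←b3: walk b3 to b0
  b7←b5: walk b5 to b0
  b7←b6: walk b6→b4 to b0
  b8←b1: walk b1 to b0
  b8←b5: walk b5 to b0
  b8←b6: walk b6→b4 to b0
  b9←b6: walk b6→b4 to b0
  b9←b7: walk b7 to b0
  b0 → ∅
  b1 → {b2,b5,b8}
  b2 → {b4}
  b3 → {b4,b5}
  b4 → {b7,b8,b9}
  b5 → {b7,b8}
  b6 → {b7,b8,b9}
  b7 → {b9}
  b8 → ∅
  b9 → ∅

φ for e: defs {b5,b9}
  DF⁺ = {b7,b8,b9}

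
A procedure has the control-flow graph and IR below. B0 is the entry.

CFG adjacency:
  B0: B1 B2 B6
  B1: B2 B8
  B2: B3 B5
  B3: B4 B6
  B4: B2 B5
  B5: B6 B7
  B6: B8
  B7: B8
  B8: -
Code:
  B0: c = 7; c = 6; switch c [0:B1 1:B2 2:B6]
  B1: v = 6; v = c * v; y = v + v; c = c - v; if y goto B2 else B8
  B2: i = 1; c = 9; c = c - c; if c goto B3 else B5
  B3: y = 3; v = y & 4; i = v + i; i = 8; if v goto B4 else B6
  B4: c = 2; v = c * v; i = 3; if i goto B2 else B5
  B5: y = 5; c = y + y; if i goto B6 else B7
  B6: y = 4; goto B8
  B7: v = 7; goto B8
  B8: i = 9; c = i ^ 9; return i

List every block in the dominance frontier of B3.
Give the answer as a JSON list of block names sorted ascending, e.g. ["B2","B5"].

Answer: ["B2", "B5", "B6"]

Working:
idom tree: B1←B0 B2←B0 B3←B2 B4←B3 B5←B2 B6←B0 B7←B5 B8←B0
Dom at joins:
  B2: preds {B0,B1,B4}: {B0} ∩ {B0,B1} ∩ {B0,B2,B3,B4} = {B0}; idom=B0
  B5: preds {B2,B4}: {B0,B2} ∩ {B0,B2,B3,B4} = {B0,B2}; idom=B2
  B6: preds {B0,B3,B5}: {B0} ∩ {B0,B2,B3} ∩ {B0,B2,B5} = {B0}; idom=B0
  B8: preds {B1,B6,B7}: {B0,B1} ∩ {B0,B6} ∩ {B0,B2,B5,B7} = {B0}; idom=B0

Frontier:
  join B2 pred B0: · stop@B0
  join B2 pred B1: B1 stop@B0
  join B2 pred B4: B4→B3→B2 stop@B0
  join B5 pred B2: · stop@B2
  join B5 pred B4: B4→B3 stop@B2
  join B6 pred B0: · stop@B0
  join B6 pred B3: B3→B2 stop@B0
  join B6 pred B5: B5→B2 stop@B0
  join B8 pred B1: B1 stop@B0
  join B8 pred B6: B6 stop@B0
  join B8 pred B7: B7→B5→B2 stop@B0
  B0 → ∅
  B1 → {B2,B8}
  B2 → {B2,B6,B8}
  B3 → {B2,B5,B6}
  B4 → {B2,B5}
  B5 → {B6,B8}
  B6 → {B8}
  B7 → {B8}
  B8 → ∅

DF(B3) = ["B2", "B5", "B6"]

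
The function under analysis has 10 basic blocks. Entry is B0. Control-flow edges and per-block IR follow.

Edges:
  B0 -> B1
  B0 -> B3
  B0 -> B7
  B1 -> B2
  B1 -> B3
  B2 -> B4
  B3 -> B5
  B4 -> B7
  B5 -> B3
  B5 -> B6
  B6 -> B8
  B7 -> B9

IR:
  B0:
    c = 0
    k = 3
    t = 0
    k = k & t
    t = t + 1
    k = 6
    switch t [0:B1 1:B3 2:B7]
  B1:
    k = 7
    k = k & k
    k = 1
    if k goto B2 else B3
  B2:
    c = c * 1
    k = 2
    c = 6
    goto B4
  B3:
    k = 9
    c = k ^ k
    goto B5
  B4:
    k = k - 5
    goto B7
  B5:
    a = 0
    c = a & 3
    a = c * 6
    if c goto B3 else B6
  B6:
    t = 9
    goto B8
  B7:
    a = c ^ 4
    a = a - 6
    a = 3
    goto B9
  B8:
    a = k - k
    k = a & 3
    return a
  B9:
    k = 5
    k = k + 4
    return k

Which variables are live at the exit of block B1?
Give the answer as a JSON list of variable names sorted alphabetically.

Block summaries:
  B0 def {c,k,t} use ∅
  B1 def {k} use ∅
  B2 def {c,k} use {c}
  B3 def {c,k} use ∅
  B4 def {k} use {k}
  B5 def {a,c} use ∅
  B6 def {t} use ∅
  B7 def {a} use {c}
  B8 def {a,k} use {k}
  B9 def {k} use ∅

Backward fixpoint:
  live B0: ∅→{c}
  live B1: {c}→{c}
  live B2: {c}→{c,k}
  live B3: ∅→{k}
  live B4: {c,k}→{c}
  live B5: {k}→{k}
  live B6: {k}→{k}
  live B7: {c}→∅
  live B8: {k}→∅
  live B9: ∅→∅

live-out(B1) = ["c"]

Answer: ["c"]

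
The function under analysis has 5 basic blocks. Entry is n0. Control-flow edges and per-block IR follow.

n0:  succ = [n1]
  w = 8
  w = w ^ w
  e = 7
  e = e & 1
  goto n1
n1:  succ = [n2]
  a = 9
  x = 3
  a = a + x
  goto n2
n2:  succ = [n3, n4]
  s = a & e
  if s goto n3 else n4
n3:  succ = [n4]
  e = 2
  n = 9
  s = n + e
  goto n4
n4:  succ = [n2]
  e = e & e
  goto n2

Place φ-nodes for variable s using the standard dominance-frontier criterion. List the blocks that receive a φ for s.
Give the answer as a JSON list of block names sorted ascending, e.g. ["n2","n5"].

idom tree: n1←n0 n2←n1 n3←n2 n4←n2
Dom at joins:
  n2: preds {n1,n4}: {n0,n1} ∩ {n0,n1,n2,n4} = {n0,n1}; idom=n1
  n4: preds {n2,n3}: {n0,n1,n2} ∩ {n0,n1,n2,n3} = {n0,n1,n2}; idom=n2

Frontier:
  join n2 pred n1: · stop@n1
  join n2 pred n4: n4→n2 stop@n1
  join n4 pred n2: · stop@n2
  join n4 pred n3: n3 stop@n2
  n0: DF=∅
  n1: DF=∅
  n2: DF={n2}
  n3: DF={n4}
  n4: DF={n2}

φ for s: defs {n2,n3}
  DF⁺ = {n2,n4}

Answer: ["n2", "n4"]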